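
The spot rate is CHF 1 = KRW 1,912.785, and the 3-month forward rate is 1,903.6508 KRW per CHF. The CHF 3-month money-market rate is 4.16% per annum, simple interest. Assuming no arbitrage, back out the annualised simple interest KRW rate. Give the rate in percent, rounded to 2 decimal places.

T = 3/12 years.
CIP gives F = S · g_KRW/g_CHF, so g_KRW/g_CHF = 1903.6508/1912.785 = 0.9952247.
CHF growth factor: 1 + 0.0416×3/12 = 1.010400.
Hence g_KRW = 1.005575.
(1.005575 − 1)/T = 0.022300, i.e. 2.23%.

2.23%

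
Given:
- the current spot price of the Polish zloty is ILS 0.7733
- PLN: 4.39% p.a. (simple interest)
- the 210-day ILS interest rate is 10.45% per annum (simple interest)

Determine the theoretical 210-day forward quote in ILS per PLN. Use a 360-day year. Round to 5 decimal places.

T = 210/360 years.
Growth of 1 ILS over T: 1 + 0.1045×210/360 = 1.0609583.
PLN accumulates by 1 + 0.0439×210/360 = 1.0256083.
So F = 0.7733 × 1.0609583 / 1.0256083 = 0.7999536 (ILS/PLN).

0.79995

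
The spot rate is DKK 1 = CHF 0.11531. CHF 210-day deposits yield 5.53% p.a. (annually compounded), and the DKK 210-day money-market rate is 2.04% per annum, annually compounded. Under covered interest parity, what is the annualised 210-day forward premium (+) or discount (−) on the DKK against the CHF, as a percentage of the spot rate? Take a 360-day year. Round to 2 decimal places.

+3.40%

T = 210/360 years.
F = S · g_CHF/g_DKK = 0.11531 × 1.0318961/1.0118499 = 0.11759446.
(F − S)/S ÷ T = (0.11759446 − 0.11531)/0.11531/(210/360) = 0.033963 → 3.40%.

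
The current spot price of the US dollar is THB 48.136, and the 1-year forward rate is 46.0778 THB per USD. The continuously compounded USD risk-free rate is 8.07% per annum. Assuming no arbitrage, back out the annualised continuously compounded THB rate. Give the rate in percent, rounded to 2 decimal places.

3.70%

T = 1 year.
F/S = 46.0778/48.136 = 0.9572420 = (growth of THB) / (growth of USD).
USD growth factor: e^(0.0807×1) = 1.0840456.
Hence g_THB = 1.037694.
Take logs: ln 1.037694 / 1 = 0.037001, so 3.70%.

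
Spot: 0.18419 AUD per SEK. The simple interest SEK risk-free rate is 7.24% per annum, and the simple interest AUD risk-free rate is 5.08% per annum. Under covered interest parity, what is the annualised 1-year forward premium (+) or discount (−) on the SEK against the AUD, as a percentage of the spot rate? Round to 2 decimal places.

-2.01%

T = 1 year.
CIP forward (AUD per SEK) = 0.18419 × 1.050800/1.072400 = 0.18048009.
(F − S)/S ÷ T = (0.18048009 − 0.18419)/0.18419/1 = -0.020142 → -2.01%.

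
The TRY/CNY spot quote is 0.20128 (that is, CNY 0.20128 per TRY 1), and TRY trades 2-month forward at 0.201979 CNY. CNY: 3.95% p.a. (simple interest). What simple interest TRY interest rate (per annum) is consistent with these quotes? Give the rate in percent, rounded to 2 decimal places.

1.86%

T = 2/12 years.
By CIP, F/S equals the CNY-to-TRY growth ratio: 0.201979/0.20128 = 1.0034728.
CNY growth factor: 1 + 0.0395×2/12 = 1.0065833.
That pins the TRY growth at 1.0030997.
r = (1.0030997 − 1)/(2/12) = 0.018598 → 1.86%.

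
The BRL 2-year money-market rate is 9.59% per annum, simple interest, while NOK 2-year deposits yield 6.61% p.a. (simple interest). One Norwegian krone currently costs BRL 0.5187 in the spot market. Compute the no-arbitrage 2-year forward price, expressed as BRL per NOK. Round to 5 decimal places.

0.54600

T = 2 years.
Growth of 1 BRL over T: 1 + 0.0959×2 = 1.191800.
NOK growth factor: 1 + 0.0661×2 = 1.132200.
Forward (BRL per NOK) = 0.5187 × 1.191800 / 1.132200 = 0.5460048.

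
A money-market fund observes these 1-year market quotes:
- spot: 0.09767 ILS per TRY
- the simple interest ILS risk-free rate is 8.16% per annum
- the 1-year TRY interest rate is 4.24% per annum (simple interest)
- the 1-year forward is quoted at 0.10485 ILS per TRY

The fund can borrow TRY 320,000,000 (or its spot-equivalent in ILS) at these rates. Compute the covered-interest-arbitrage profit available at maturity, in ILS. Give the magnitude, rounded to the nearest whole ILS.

ILS 1,169,846

T = 1 year.
Keep in TRY, deliver into the forward: 320,000,000·1.042400·0.10485 = ILS 34,974,604.80.
Swap to ILS now, deposit: 320,000,000·0.09767·1.081600 = ILS 33,804,759.04.
The quoted forward overvalues TRY, so borrow ILS, buy TRY at spot, deposit the TRY at 4.24%, and sell the proceeds forward at 0.10485.
The gap between the two covered legs is ILS 1,169,846.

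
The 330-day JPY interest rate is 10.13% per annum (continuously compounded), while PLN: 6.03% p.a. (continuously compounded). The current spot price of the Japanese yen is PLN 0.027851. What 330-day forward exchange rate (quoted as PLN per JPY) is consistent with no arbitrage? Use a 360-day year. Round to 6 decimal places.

0.026824

T = 330/360 years.
PLN accumulates by e^(0.0603×330/360) = 1.0568312.
JPY growth factor: e^(0.1013×330/360) = 1.0973063.
So F = 0.027851 × 1.0568312 / 1.0973063 = 0.02682369 (PLN/JPY).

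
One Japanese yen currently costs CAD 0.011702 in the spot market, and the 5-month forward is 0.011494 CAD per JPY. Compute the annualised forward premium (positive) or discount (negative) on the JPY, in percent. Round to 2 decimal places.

-4.27%

T = 5/12 years.
Period premium: (0.011494 − 0.011702)/0.011702 = -0.0177747.
Per annum: -0.0177747 / (5/12) = -0.042659 = -4.27%.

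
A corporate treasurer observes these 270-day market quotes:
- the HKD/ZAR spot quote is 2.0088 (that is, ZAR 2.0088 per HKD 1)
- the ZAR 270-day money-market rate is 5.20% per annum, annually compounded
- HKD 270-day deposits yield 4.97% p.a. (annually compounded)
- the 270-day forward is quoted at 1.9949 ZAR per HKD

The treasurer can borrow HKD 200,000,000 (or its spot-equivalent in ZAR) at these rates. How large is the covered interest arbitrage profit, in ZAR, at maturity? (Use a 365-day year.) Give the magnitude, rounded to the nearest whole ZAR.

ZAR 3,556,332

T = 270/365 years.
Keep in HKD, deliver into the forward: 200,000,000·1.03653142812·1.9949 = ZAR 413,555,309.19.
Swap to ZAR now, deposit: 200,000,000·2.0088·1.03821097555 = ZAR 417,111,641.54.
The quoted forward undervalues HKD, so borrow HKD, convert to ZAR at spot, deposit the ZAR at 5.20%, and buy HKD forward at 1.9949 to cover the loan.
Profit = 417,111,641.54 − 413,555,309.19 = ZAR 3,556,332.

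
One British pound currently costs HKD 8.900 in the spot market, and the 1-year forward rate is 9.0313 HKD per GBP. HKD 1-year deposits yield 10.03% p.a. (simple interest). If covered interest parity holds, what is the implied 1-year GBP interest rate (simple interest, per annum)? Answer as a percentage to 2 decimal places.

8.43%

T = 1 year.
CIP gives F = S · g_HKD/g_GBP, so g_HKD/g_GBP = 9.0313/8.9 = 1.0147528.
HKD growth factor: 1 + 0.1003×1 = 1.100300.
That pins the GBP growth at 1.0843035.
r = (1.0843035 − 1)/1 = 0.084304 → 8.43%.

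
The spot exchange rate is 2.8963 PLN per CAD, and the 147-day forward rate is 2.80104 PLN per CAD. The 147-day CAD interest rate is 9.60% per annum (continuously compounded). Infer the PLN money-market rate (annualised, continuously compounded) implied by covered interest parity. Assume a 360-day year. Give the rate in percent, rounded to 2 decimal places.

T = 147/360 years.
CIP gives F = S · g_PLN/g_CAD, so g_PLN/g_CAD = 2.80104/2.8963 = 0.9671098.
The CAD side grows by e^(0.0960×147/360) = 1.0399785.
Hence g_PLN = 1.0057734.
r = ln(1.0057734)/(147/360) = 0.014098 → 1.41%.

1.41%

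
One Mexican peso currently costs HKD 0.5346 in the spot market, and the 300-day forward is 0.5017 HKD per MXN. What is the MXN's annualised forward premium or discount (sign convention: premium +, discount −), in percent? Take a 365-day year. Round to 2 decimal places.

T = 300/365 years.
(F − S)/S = (0.5017 − 0.5346)/0.5346 = -0.0615413.
Annualise by dividing by T: -0.0615413 / (300/365) = -0.074875 → -7.49%.

-7.49%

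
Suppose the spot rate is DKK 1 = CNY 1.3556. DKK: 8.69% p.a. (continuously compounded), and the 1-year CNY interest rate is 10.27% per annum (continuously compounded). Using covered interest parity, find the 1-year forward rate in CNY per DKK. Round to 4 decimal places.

1.3772

T = 1 year.
CNY growth factor: e^(0.1027×1) = 1.1081589.
DKK accumulates by e^(0.0869×1) = 1.0907876.
So F = 1.3556 × 1.1081589 / 1.0907876 = 1.377189 (CNY/DKK).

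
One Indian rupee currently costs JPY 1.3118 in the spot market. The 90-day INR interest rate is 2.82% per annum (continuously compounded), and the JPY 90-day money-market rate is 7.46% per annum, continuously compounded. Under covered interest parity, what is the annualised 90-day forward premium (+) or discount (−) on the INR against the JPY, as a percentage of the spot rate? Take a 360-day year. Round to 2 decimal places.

T = 90/360 years.
No-arbitrage forward: 1.3118 × 1.018825 / 1.0070749 = 1.3271055 JPY/INR.
(F − S)/S ÷ T = (1.3271055 − 1.3118)/1.3118/(90/360) = 0.046670 → 4.67%.

+4.67%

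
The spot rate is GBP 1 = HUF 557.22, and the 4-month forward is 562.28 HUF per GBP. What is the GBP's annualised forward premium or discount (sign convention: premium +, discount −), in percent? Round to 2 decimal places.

+2.72%

T = 4/12 years.
(F − S)/S = (562.28 − 557.22)/557.22 = 0.0090808.
Per annum: 0.0090808 / (4/12) = 0.027242 = 2.72%.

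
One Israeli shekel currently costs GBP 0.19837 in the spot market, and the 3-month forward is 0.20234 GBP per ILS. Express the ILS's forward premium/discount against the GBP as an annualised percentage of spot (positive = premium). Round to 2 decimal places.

+8.01%

T = 3/12 years.
(F − S)/S = (0.20234 − 0.19837)/0.19837 = 0.0200131.
Annualise by dividing by T: 0.0200131 / (3/12) = 0.080052 → 8.01%.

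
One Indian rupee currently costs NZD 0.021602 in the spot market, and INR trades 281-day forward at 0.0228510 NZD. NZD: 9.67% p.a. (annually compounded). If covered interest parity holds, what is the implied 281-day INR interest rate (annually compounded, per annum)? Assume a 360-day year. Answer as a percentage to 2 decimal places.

T = 281/360 years.
By CIP, F/S equals the NZD-to-INR growth ratio: 0.022851/0.021602 = 1.0578187.
NZD growth factor: (1 + 0.0967)^(281/360) = 1.0747088.
That pins the INR growth at 1.0159669.
r = 1.0159669^(360/281) − 1 = 0.020502 → 2.05%.

2.05%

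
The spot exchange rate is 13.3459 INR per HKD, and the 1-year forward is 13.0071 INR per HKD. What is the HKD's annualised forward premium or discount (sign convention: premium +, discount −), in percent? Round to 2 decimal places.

-2.54%

T = 1 year.
(F − S)/S = (13.0071 − 13.3459)/13.3459 = -0.0253861.
Annualise by dividing by T: -0.0253861 / 1 = -0.025386 → -2.54%.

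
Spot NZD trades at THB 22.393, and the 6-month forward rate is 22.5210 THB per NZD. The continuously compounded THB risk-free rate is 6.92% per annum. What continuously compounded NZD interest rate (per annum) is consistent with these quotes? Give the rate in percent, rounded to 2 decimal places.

T = 6/12 years.
F/S = 22.521/22.393 = 1.0057161 = (growth of THB) / (growth of NZD).
The THB side grows by e^(0.0692×6/12) = 1.0352055.
Hence g_NZD = 1.0293218.
r = ln(1.0293218)/(6/12) = 0.057800 → 5.78%.

5.78%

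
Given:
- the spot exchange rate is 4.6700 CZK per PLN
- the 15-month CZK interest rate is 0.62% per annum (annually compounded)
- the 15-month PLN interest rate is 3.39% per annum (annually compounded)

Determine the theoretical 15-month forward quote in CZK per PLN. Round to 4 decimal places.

4.5141

T = 15/12 years.
Growth of 1 CZK over T: (1 + 0.0062)^(15/12) = 1.007756.
PLN accumulates by (1 + 0.0339)^(15/12) = 1.0425531.
Forward (CZK per PLN) = 4.67 × 1.007756 / 1.0425531 = 4.514130.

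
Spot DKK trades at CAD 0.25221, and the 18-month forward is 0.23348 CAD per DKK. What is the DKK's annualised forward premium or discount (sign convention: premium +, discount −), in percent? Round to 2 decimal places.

-4.95%

T = 18/12 years.
(F − S)/S = (0.23348 − 0.25221)/0.25221 = -0.0742635.
Annualise by dividing by T: -0.0742635 / (18/12) = -0.049509 → -4.95%.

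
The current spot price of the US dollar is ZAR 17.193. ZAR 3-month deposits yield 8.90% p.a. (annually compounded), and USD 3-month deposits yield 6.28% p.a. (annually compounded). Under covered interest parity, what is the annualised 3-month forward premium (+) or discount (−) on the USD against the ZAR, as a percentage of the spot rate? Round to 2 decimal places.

T = 3/12 years.
CIP forward (ZAR per USD) = 17.193 × 1.0215437/1.0153433 = 17.297993.
Annualised premium = (F − S)/S × (1/T) = (17.297993 − 17.193)/17.193 ÷ (3/12) = 2.44%.

+2.44%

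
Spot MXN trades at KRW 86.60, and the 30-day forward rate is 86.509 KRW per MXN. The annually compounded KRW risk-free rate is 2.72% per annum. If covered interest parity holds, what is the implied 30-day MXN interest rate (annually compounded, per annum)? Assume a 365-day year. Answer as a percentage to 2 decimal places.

4.04%

T = 30/365 years.
F/S = 86.509/86.6 = 0.9989492 = (growth of KRW) / (growth of MXN).
KRW growth factor: (1 + 0.0272)^(30/365) = 1.0022082.
That pins the MXN growth at 1.0032624.
Annualise: 1.0032624^(365/30) − 1 = 0.040424 = 4.04%.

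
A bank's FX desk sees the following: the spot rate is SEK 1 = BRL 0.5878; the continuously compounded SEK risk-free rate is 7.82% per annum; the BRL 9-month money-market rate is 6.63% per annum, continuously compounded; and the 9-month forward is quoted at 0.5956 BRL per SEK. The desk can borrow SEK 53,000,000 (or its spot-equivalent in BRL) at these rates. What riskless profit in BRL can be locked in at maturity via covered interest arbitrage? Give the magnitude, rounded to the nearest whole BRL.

BRL 731,898

T = 9/12 years.
Keep in SEK, deliver into the forward: 53,000,000·1.0604040344·0.5956 = BRL 33,473,562.07.
Swap to BRL now, deposit: 53,000,000·0.5878·1.0509820366 = BRL 32,741,663.78.
The quoted forward overvalues SEK, so borrow BRL, buy SEK at spot, deposit the SEK at 7.82%, and sell the proceeds forward at 0.5956.
Profit = 33,473,562.07 − 32,741,663.78 = BRL 731,898.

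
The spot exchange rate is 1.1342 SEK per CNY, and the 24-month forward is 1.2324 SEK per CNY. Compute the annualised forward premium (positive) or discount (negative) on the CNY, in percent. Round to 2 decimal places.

T = 2 years.
CNY trades forward at +8.65808% vs spot over the period.
Per annum: 0.0865808 / 2 = 0.043290 = 4.33%.

+4.33%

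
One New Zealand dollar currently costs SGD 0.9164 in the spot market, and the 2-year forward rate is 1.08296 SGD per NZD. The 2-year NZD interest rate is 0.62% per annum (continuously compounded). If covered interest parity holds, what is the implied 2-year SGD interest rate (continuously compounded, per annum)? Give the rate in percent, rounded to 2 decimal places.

T = 2 years.
F/S = 1.08296/0.9164 = 1.1817547 = (growth of SGD) / (growth of NZD).
The NZD side grows by e^(0.0062×2) = 1.0124772.
That pins the SGD growth at 1.1964997.
r = ln(1.1964997)/2 = 0.089700 → 8.97%.

8.97%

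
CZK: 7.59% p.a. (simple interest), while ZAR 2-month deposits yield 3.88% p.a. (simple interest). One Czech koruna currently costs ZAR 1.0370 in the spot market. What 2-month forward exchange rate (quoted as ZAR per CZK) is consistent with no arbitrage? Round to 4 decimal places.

1.0307

T = 2/12 years.
Growth of 1 ZAR over T: 1 + 0.0388×2/12 = 1.0064667.
CZK growth factor: 1 + 0.0759×2/12 = 1.012650.
So F = 1.037 × 1.0064667 / 1.012650 = 1.030668 (ZAR/CZK).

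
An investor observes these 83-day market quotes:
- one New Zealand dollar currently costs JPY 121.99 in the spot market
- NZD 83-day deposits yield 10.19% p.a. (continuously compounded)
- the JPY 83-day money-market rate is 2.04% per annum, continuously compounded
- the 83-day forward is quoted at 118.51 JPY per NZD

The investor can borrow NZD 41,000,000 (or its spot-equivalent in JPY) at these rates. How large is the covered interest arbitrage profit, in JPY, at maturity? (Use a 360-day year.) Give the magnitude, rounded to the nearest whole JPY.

JPY 50,754,711

T = 83/360 years.
Invest the NZD and cover forward: 41,000,000 × 1.023771759962 × 118.51 = JPY 4,974,414,842.20.
Convert at spot and invest in JPY: 41,000,000 × 121.99 × 1.004714411367 = JPY 5,025,169,552.75.
The quoted forward undervalues NZD, so borrow NZD, convert to JPY at spot, deposit the JPY at 2.04%, and buy NZD forward at 118.51 to cover the loan.
Profit = 5,025,169,552.75 − 4,974,414,842.20 = JPY 50,754,711.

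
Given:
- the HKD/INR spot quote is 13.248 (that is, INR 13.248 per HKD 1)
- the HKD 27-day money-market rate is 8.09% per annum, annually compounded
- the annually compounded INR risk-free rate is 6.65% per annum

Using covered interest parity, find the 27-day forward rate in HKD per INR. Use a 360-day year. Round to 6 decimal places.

T = 27/360 years.
INR growth factor: (1 + 0.0665)^(27/360) = 1.0048403.
HKD accumulates by (1 + 0.0809)^(27/360) = 1.0058516.
CIP: F = S · (grow INR)/(grow HKD) = 13.248 × 1.0048403/1.0058516 = 13.23468 INR per HKD.
Invert for HKD per INR: 1 / 13.23468 = 0.075559.

0.075559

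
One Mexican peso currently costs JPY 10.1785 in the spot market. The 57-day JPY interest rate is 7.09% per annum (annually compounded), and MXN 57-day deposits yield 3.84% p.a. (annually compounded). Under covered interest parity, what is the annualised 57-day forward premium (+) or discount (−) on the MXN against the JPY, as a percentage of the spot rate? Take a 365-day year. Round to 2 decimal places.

T = 57/365 years.
No-arbitrage forward: 10.1785 × 1.0107546 / 1.0059018 = 10.2276044 JPY/MXN.
(F − S)/S ÷ T = (10.2276044 − 10.1785)/10.1785/(57/365) = 0.030893 → 3.09%.

+3.09%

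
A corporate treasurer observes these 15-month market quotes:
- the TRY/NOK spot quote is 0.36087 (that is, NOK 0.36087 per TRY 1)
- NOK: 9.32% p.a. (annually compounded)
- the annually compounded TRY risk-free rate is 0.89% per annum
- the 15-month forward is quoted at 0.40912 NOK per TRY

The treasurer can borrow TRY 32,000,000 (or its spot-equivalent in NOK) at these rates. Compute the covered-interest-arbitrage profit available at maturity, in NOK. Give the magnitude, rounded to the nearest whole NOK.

T = 15/12 years.
Keep in TRY, deliver into the forward: 32,000,000·1.0111373491·0.40912 = NOK 13,237,648.39.
Swap to NOK now, deposit: 32,000,000·0.36087·1.1178268286 = NOK 12,908,485.36.
The quoted forward overvalues TRY, so borrow NOK, buy TRY at spot, deposit the TRY at 0.89%, and sell the proceeds forward at 0.40912.
Profit = 13,237,648.39 − 12,908,485.36 = NOK 329,163.

NOK 329,163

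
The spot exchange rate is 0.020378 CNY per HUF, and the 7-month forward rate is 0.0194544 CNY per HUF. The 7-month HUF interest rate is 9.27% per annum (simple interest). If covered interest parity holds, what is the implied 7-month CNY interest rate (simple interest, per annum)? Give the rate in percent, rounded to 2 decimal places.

1.08%

T = 7/12 years.
F/S = 0.0194544/0.020378 = 0.9546766 = (growth of CNY) / (growth of HUF).
HUF growth factor: 1 + 0.0927×7/12 = 1.054075.
That pins the CNY growth at 1.0063007.
r = (1.0063007 − 1)/(7/12) = 0.010801 → 1.08%.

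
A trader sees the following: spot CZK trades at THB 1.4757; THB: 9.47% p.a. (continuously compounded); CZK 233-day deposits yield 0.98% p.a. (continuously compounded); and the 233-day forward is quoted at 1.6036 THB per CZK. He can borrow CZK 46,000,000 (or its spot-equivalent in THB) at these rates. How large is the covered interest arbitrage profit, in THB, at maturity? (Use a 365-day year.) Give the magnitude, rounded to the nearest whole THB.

T = 233/365 years.
Keep in CZK, deliver into the forward: 46,000,000·1.0062754994·1.6036 = THB 74,228,515.98.
Swap to THB now, deposit: 46,000,000·1.4757·1.0623169544 = THB 72,112,411.96.
The quoted forward overvalues CZK, so borrow THB, buy CZK at spot, deposit the CZK at 0.98%, and sell the proceeds forward at 1.6036.
The gap between the two covered legs is THB 2,116,104.

THB 2,116,104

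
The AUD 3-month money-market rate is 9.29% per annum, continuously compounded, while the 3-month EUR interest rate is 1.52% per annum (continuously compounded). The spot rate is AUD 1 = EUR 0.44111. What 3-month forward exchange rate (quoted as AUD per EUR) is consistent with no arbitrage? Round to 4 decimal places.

2.3115

T = 3/12 years.
EUR growth factor: e^(0.0152×3/12) = 1.0038072.
AUD growth factor: e^(0.0929×3/12) = 1.0234968.
Forward (EUR per AUD) = 0.44111 × 1.0038072 / 1.0234968 = 0.4326241.
Invert for AUD per EUR: 1 / 0.4326241 = 2.3115.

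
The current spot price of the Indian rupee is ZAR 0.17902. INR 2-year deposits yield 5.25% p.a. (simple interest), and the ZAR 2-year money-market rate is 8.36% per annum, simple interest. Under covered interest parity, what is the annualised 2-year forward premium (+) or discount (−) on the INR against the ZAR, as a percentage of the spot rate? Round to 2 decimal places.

T = 2 years.
CIP forward (ZAR per INR) = 0.17902 × 1.167200/1.105000 = 0.18909696.
(F − S)/S ÷ T = (0.18909696 − 0.17902)/0.17902/2 = 0.028145 → 2.81%.

+2.81%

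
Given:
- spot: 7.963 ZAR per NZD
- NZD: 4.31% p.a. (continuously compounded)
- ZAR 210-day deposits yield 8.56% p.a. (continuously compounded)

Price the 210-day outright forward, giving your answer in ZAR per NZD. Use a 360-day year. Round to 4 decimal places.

8.1629

T = 210/360 years.
ZAR accumulates by e^(0.0856×210/360) = 1.051201.
NZD accumulates by e^(0.0431×210/360) = 1.0254604.
CIP: F = S · (grow ZAR)/(grow NZD) = 7.963 × 1.051201/1.0254604 = 8.162883 ZAR per NZD.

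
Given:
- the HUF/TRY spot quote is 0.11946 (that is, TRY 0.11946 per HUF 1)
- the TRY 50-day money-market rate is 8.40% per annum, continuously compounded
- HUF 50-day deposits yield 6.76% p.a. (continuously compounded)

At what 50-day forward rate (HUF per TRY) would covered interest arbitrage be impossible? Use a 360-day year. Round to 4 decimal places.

T = 50/360 years.
TRY accumulates by e^(0.0840×50/360) = 1.011735.
Growth of 1 HUF over T: e^(0.0676×50/360) = 1.0094331.
Forward (TRY per HUF) = 0.11946 × 1.011735 / 1.0094331 = 0.1197324.
Invert for HUF per TRY: 1 / 0.1197324 = 8.3520.

8.3520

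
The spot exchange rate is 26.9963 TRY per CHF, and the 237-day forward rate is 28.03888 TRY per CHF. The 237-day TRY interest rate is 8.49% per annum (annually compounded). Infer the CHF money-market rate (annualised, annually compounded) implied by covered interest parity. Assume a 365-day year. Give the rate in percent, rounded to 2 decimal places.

2.34%

T = 237/365 years.
CIP gives F = S · g_TRY/g_CHF, so g_TRY/g_CHF = 28.03888/26.9963 = 1.0386194.
The TRY side grows by (1 + 0.0849)^(237/365) = 1.0543361.
So the CHF growth factor = 1.0151323.
Annualise: 1.0151323^(365/237) − 1 = 0.023400 = 2.34%.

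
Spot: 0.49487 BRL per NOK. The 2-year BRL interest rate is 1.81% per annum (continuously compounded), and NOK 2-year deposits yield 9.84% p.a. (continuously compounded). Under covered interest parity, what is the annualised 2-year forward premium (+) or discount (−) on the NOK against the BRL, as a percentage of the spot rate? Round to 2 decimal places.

T = 2 years.
CIP forward (BRL per NOK) = 0.49487 × 1.0368632/1.2175005 = 0.42144746.
Annualised premium = (F − S)/S × (1/T) = (0.42144746 − 0.49487)/0.49487 ÷ 2 = -7.42%.

-7.42%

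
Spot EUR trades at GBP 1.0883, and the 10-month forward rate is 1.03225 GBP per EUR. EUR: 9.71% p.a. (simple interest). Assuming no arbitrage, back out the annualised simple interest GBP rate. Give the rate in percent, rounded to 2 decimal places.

3.03%

T = 10/12 years.
By CIP, F/S equals the GBP-to-EUR growth ratio: 1.03225/1.0883 = 0.9484977.
The EUR side grows by 1 + 0.0971×10/12 = 1.0809167.
That pins the GBP growth at 1.025247.
(1.025247 − 1)/T = 0.030296, i.e. 3.03%.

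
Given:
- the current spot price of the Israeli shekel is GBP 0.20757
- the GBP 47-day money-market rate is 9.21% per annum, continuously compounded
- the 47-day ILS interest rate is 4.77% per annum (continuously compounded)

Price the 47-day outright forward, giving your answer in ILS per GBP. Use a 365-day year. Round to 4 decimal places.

T = 47/365 years.
GBP growth factor: e^(0.0921×47/365) = 1.0119301.
ILS growth factor: e^(0.0477×47/365) = 1.0061611.
CIP: F = S · (grow GBP)/(grow ILS) = 0.20757 × 1.0119301/1.0061611 = 0.2087601 GBP per ILS.
Quoted the other way: 1/0.2087601 = 4.7902 ILS per GBP.

4.7902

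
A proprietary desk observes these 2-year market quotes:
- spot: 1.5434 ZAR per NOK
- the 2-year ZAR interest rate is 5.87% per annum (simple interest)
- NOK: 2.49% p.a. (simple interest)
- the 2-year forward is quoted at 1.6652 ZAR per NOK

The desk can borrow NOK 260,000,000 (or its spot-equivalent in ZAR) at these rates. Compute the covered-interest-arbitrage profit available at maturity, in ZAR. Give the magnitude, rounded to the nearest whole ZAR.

ZAR 6,118,268

T = 2 years.
Keep in NOK, deliver into the forward: 260,000,000·1.049800·1.6652 = ZAR 454,513,009.60.
Swap to ZAR now, deposit: 260,000,000·1.5434·1.117400 = ZAR 448,394,741.60.
The quoted forward overvalues NOK, so borrow ZAR, buy NOK at spot, deposit the NOK at 2.49%, and sell the proceeds forward at 1.6652.
Profit = 454,513,009.60 − 448,394,741.60 = ZAR 6,118,268.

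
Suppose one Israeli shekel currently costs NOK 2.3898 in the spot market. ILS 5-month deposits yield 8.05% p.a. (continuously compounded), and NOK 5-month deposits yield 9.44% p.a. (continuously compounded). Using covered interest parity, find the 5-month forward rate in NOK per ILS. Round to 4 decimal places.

T = 5/12 years.
Growth of 1 NOK over T: e^(0.0944×5/12) = 1.0401171.
ILS accumulates by e^(0.0805×5/12) = 1.0341105.
Forward (NOK per ILS) = 2.3898 × 1.0401171 / 1.0341105 = 2.403681.

2.4037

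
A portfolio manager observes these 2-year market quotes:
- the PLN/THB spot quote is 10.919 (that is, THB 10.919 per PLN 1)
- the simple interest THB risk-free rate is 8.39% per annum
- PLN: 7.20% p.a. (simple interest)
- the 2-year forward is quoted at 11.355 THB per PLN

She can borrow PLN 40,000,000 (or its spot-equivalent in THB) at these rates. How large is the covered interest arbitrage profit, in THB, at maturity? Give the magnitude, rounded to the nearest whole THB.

THB 9,556,472

T = 2 years.
Route A — deposit PLN, sell forward: 40,000,000 × 1.144000 × 11.355 = THB 519,604,800.00.
Route B — convert at spot, deposit THB: 40,000,000 × 10.919 × 1.167800 = THB 510,048,328.00.
The quoted forward overvalues PLN, so borrow THB, buy PLN at spot, deposit the PLN at 7.20%, and sell the proceeds forward at 11.355.
Arbitrage profit = |519,604,800.00 − 510,048,328.00| = THB 9,556,472.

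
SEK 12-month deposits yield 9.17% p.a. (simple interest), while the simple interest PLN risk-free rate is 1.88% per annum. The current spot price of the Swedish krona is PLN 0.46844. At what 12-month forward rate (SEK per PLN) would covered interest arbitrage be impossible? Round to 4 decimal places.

2.2875

T = 1 year.
PLN growth factor: 1 + 0.0188×1 = 1.018800.
Growth of 1 SEK over T: 1 + 0.0917×1 = 1.091700.
CIP: F = S · (grow PLN)/(grow SEK) = 0.46844 × 1.018800/1.091700 = 0.4371592 PLN per SEK.
Quoted the other way: 1/0.4371592 = 2.2875 SEK per PLN.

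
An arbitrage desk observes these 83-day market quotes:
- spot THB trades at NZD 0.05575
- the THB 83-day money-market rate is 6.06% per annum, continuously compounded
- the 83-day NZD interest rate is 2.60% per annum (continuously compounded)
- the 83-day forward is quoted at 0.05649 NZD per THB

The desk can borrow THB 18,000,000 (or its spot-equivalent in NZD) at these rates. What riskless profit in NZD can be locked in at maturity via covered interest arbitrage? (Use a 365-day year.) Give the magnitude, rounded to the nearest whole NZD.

NZD 21,478

T = 83/365 years.
Route A — deposit THB, sell forward: 18,000,000 × 1.01387566 × 0.05649 = NZD 1,030,929.05.
Route B — convert at spot, deposit NZD: 18,000,000 × 0.05575 × 1.005929841 = NZD 1,009,450.60.
The quoted forward overvalues THB, so borrow NZD, buy THB at spot, deposit the THB at 6.06%, and sell the proceeds forward at 0.05649.
The gap between the two covered legs is NZD 21,478.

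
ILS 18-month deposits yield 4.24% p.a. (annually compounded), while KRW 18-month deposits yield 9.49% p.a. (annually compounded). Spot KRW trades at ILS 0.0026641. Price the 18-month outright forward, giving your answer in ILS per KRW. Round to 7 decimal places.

0.0024748

T = 18/12 years.
Growth of 1 ILS over T: (1 + 0.0424)^(18/12) = 1.0642695.
KRW accumulates by (1 + 0.0949)^(18/12) = 1.1456757.
Forward (ILS per KRW) = 0.0026641 × 1.0642695 / 1.1456757 = 0.002474802.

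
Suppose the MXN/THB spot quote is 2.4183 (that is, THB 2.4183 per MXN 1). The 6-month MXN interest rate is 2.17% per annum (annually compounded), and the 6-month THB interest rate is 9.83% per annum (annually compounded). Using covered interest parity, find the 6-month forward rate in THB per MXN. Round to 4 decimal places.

2.5073

T = 6/12 years.
THB growth factor: (1 + 0.0983)^(6/12) = 1.0479981.
Growth of 1 MXN over T: (1 + 0.0217)^(6/12) = 1.0107918.
So F = 2.4183 × 1.0479981 / 1.0107918 = 2.507315 (THB/MXN).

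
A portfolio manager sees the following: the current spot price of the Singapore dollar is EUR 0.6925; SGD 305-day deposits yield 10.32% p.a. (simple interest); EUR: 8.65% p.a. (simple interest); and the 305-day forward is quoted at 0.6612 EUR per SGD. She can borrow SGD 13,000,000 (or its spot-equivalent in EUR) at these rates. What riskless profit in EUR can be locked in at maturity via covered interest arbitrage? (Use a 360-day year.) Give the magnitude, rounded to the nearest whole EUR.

T = 305/360 years.
Keep in SGD, deliver into the forward: 13,000,000·1.087433333·0.6612 = EUR 9,347,141.96.
Swap to EUR now, deposit: 13,000,000·0.6925·1.073284722 = EUR 9,662,245.71.
The quoted forward undervalues SGD, so borrow SGD, convert to EUR at spot, deposit the EUR at 8.65%, and buy SGD forward at 0.6612 to cover the loan.
Profit = 9,662,245.71 − 9,347,141.96 = EUR 315,104.

EUR 315,104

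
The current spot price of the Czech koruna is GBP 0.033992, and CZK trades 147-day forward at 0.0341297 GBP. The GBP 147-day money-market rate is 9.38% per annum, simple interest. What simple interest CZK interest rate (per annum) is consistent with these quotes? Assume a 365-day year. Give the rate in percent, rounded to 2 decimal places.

8.34%

T = 147/365 years.
CIP gives F = S · g_GBP/g_CZK, so g_GBP/g_CZK = 0.0341297/0.033992 = 1.0040510.
The GBP side grows by 1 + 0.0938×147/365 = 1.037777.
So the CZK growth factor = 1.0335899.
(1.0335899 − 1)/T = 0.083403, i.e. 8.34%.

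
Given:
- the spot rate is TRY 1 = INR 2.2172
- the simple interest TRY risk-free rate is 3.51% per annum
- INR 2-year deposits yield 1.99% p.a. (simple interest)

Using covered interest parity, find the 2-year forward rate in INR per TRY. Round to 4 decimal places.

2.1542

T = 2 years.
INR accumulates by 1 + 0.0199×2 = 1.039800.
TRY growth factor: 1 + 0.0351×2 = 1.070200.
CIP: F = S · (grow INR)/(grow TRY) = 2.2172 × 1.039800/1.070200 = 2.154218 INR per TRY.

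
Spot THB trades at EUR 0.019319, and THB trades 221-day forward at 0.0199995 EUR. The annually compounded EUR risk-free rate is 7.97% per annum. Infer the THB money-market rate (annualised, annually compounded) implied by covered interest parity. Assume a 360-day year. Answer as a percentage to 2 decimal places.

2.05%

T = 221/360 years.
F/S = 0.0199995/0.019319 = 1.0352244 = (growth of EUR) / (growth of THB).
The EUR side grows by (1 + 0.0797)^(221/360) = 1.0482006.
That pins the THB growth at 1.0125347.
r = 1.0125347^(360/221) − 1 = 0.020499 → 2.05%.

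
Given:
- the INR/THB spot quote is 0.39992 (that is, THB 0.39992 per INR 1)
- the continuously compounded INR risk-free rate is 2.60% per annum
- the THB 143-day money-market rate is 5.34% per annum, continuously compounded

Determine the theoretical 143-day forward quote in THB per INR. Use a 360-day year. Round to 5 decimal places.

T = 143/360 years.
THB accumulates by e^(0.0534×143/360) = 1.0214382.
INR growth factor: e^(0.0260×143/360) = 1.0103813.
CIP: F = S · (grow THB)/(grow INR) = 0.39992 × 1.0214382/1.0103813 = 0.4042964 THB per INR.

0.40430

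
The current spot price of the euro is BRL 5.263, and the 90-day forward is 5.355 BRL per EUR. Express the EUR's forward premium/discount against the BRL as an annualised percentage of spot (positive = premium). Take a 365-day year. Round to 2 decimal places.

+7.09%

T = 90/365 years.
(F − S)/S = (5.355 − 5.263)/5.263 = 0.0174805.
Per annum: 0.0174805 / (90/365) = 0.070893 = 7.09%.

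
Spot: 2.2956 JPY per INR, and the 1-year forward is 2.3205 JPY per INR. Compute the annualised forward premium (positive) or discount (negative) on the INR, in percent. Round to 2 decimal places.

T = 1 year.
Period premium: (2.3205 − 2.2956)/2.2956 = 0.0108468.
Per annum: 0.0108468 / 1 = 0.010847 = 1.08%.

+1.08%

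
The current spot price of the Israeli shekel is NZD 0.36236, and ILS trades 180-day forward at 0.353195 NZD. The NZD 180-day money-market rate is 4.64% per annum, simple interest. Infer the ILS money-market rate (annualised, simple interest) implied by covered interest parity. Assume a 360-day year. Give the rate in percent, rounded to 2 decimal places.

9.95%

T = 180/360 years.
F/S = 0.353195/0.36236 = 0.9747075 = (growth of NZD) / (growth of ILS).
NZD growth factor: 1 + 0.0464×180/360 = 1.023200.
That pins the ILS growth at 1.0497508.
(1.0497508 − 1)/T = 0.099502, i.e. 9.95%.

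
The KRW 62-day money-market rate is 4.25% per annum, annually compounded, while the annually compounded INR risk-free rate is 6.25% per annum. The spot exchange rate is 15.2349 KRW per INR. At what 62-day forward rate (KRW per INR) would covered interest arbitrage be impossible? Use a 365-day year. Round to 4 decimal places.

T = 62/365 years.
KRW accumulates by (1 + 0.0425)^(62/365) = 1.00709503.
INR accumulates by (1 + 0.0625)^(62/365) = 1.01035109.
CIP: F = S · (grow KRW)/(grow INR) = 15.2349 × 1.00709503/1.01035109 = 15.185802 KRW per INR.

15.1858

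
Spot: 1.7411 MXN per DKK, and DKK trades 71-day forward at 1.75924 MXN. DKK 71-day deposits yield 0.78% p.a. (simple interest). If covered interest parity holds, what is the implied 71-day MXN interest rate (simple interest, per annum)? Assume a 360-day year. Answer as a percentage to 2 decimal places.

T = 71/360 years.
By CIP, F/S equals the MXN-to-DKK growth ratio: 1.75924/1.7411 = 1.0104187.
The DKK side grows by 1 + 0.0078×71/360 = 1.0015383.
Hence g_MXN = 1.011973.
(1.011973 − 1)/T = 0.060708, i.e. 6.07%.

6.07%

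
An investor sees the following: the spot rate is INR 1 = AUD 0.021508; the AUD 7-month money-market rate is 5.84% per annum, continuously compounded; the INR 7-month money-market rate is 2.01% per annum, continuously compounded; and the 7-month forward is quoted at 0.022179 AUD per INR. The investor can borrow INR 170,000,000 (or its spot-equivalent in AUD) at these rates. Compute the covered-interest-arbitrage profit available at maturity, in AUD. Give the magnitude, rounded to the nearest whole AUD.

AUD 31,833

T = 7/12 years.
Invest the INR and cover forward: 170,000,000 × 1.011794007 × 0.022179 = AUD 3,814,898.48.
Convert at spot and invest in AUD: 170,000,000 × 0.021508 × 1.034653581 = AUD 3,783,065.97.
The quoted forward overvalues INR, so borrow AUD, buy INR at spot, deposit the INR at 2.01%, and sell the proceeds forward at 0.022179.
Profit = 3,814,898.48 − 3,783,065.97 = AUD 31,833.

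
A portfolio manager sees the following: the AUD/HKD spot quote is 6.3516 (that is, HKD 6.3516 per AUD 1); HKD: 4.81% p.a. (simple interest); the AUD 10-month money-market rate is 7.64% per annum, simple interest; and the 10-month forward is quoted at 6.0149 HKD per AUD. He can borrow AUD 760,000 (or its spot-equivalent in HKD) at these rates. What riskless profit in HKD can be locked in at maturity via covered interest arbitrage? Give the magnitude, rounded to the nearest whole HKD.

HKD 158,342

T = 10/12 years.
Route A — deposit AUD, sell forward: 760,000 × 1.063666667 × 6.0149 = HKD 4,862,364.96.
Route B — convert at spot, deposit HKD: 760,000 × 6.3516 × 1.040083333 = HKD 5,020,706.91.
The quoted forward undervalues AUD, so borrow AUD, convert to HKD at spot, deposit the HKD at 4.81%, and buy AUD forward at 6.0149 to cover the loan.
Profit = 5,020,706.91 − 4,862,364.96 = HKD 158,342.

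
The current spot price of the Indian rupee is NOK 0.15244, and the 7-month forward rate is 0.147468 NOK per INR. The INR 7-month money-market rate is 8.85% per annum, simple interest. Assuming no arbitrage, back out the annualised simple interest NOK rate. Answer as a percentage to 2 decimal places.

2.97%

T = 7/12 years.
By CIP, F/S equals the NOK-to-INR growth ratio: 0.147468/0.15244 = 0.9673839.
INR growth factor: 1 + 0.0885×7/12 = 1.051625.
So the NOK growth factor = 1.0173251.
r = (1.0173251 − 1)/(7/12) = 0.029700 → 2.97%.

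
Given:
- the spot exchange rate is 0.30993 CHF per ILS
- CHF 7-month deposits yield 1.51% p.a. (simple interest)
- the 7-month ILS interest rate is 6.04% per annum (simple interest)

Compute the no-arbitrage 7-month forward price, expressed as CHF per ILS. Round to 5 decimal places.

T = 7/12 years.
CHF accumulates by 1 + 0.0151×7/12 = 1.0088083.
Growth of 1 ILS over T: 1 + 0.0604×7/12 = 1.0352333.
So F = 0.30993 × 1.0088083 / 1.0352333 = 0.3020188 (CHF/ILS).

0.30202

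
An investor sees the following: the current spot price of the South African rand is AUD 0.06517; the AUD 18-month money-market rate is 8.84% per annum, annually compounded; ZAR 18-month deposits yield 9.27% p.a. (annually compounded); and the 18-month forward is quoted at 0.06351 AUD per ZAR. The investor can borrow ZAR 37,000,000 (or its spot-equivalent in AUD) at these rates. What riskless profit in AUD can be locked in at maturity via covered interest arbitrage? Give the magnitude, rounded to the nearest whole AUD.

T = 18/12 years.
Invest the ZAR and cover forward: 37,000,000 × 1.142224351 × 0.06351 = AUD 2,684,078.74.
Convert at spot and invest in AUD: 37,000,000 × 0.06517 × 1.135488656 = AUD 2,737,992.44.
The quoted forward undervalues ZAR, so borrow ZAR, convert to AUD at spot, deposit the AUD at 8.84%, and buy ZAR forward at 0.06351 to cover the loan.
Profit = 2,737,992.44 − 2,684,078.74 = AUD 53,914.

AUD 53,914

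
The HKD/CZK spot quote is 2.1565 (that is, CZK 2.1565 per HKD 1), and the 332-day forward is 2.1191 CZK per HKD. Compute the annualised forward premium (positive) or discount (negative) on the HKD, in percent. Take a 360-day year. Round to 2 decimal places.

-1.88%

T = 332/360 years.
Period premium: (2.1191 − 2.1565)/2.1565 = -0.0173429.
Per annum: -0.0173429 / (332/360) = -0.018806 = -1.88%.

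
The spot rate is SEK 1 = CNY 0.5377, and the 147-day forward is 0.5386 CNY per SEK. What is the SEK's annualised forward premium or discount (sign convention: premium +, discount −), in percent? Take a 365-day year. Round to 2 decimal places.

+0.42%

T = 147/365 years.
(F − S)/S = (0.5386 − 0.5377)/0.5377 = 0.0016738.
Annualise by dividing by T: 0.0016738 / (147/365) = 0.004156 → 0.42%.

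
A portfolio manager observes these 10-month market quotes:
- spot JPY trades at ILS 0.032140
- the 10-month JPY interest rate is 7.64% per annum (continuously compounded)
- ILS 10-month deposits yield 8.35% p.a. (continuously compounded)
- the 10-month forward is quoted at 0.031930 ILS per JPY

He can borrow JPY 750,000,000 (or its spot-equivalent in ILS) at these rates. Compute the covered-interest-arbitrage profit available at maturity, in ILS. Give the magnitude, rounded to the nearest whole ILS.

ILS 320,301

T = 10/12 years.
Keep in JPY, deliver into the forward: 750,000,000·1.0657370938·0.031930 = ILS 25,521,739.05.
Swap to ILS now, deposit: 750,000,000·0.032140·1.0720613959 = ILS 25,842,039.95.
The quoted forward undervalues JPY, so borrow JPY, convert to ILS at spot, deposit the ILS at 8.35%, and buy JPY forward at 0.031930 to cover the loan.
Arbitrage profit = |25,521,739.05 − 25,842,039.95| = ILS 320,301.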